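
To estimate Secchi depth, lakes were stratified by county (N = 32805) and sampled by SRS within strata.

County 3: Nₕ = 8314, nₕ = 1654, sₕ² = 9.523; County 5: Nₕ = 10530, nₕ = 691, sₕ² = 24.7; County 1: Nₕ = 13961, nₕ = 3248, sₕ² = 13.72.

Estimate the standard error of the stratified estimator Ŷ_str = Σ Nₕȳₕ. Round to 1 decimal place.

2157.3

Var(Ŷ_str) = Σₕ Nₕ²(1 − fₕ)sₕ²/nₕ.
County 3: 8314²·(1 − 1654/8314)·9.523/1654 = 318803.09.
County 5: 10530²·(1 − 691/10530)·24.7/691 = 3.7033797 × 10^6.
County 1: 13961²·(1 − 3248/13961)·13.72/3248 = 631779.78.
Sum = 4.6539626 × 10^6.
SE = √(4.6539626 × 10^6) = 2157.3.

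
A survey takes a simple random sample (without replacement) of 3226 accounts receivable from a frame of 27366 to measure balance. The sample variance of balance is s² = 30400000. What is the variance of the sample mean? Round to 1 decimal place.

8312.6

Under SRS without replacement, Var(ȳ) = (1 − f)·s²/n with f = n/N = 3226/27366 = 0.11788351.
Var(ȳ) = (1 − 0.11788351)·30400000/3226 = 0.88211649·9423.4346 = 8312.5671.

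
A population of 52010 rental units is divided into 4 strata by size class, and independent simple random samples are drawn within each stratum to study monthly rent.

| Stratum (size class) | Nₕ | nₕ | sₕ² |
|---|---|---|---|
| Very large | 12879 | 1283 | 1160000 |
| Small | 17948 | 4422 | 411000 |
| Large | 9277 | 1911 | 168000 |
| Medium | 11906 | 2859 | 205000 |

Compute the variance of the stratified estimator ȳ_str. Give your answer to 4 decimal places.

Var(ȳ_str) = Σₕ Wₕ²(1 − fₕ)sₕ²/nₕ with Wₕ = Nₕ/N, N = 52010.
Very large: Wₕ = 0.24762546; term = 0.24762546²·(1 − 0.09961954)·1160000/1283 = 49.916942.
Small: Wₕ = 0.34508748; term = 0.34508748²·(1 − 0.24637843)·411000/4422 = 8.3413207.
Large: Wₕ = 0.17836954; term = 0.17836954²·(1 − 0.20599332)·168000/1911 = 2.2208241.
Medium: Wₕ = 0.22891752; term = 0.22891752²·(1 − 0.24013103)·205000/2859 = 2.8551996.
Sum = 63.334286.

63.3343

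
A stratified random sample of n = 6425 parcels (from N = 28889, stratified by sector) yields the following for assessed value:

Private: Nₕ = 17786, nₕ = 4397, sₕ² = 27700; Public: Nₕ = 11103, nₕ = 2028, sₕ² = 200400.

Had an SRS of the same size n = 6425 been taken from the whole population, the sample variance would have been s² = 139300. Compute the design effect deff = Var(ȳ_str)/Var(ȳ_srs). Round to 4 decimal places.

0.8143

Var(ȳ_str) = Σ Wₕ²(1−fₕ)sₕ²/nₕ with Wₕ = Nₕ/28889:
  Private: (17786/28889)²·(1−4397/17786)·27700/4397 = 1.7975655
  Public: (11103/28889)²·(1−2028/11103)·200400/2028 = 11.93031
  → Var(ȳ_str) = 13.727876.
Var(ȳ_srs) = (1 − 6425/28889)·139300/6425 = 16.859029.
deff = 13.727876 / 16.859029 = 0.8143.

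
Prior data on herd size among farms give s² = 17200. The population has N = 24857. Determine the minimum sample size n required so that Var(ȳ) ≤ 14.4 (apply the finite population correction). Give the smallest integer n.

Without fpc, n₀ = s²/D = 17200/14.4 = 1194.4444.
With fpc, (1 − n/N)·s²/n ≤ D requires n ≥ n₀/(1 + n₀/N) = 1194.4444/(1 + 1194.4444/24857) = 1139.6798.
Rounding up, n = 1140.

1140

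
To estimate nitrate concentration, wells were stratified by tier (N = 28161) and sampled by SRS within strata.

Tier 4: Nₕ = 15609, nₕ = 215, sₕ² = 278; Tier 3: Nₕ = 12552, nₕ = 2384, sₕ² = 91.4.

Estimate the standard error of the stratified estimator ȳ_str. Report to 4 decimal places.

Var(ȳ_str) = Σₕ Wₕ²(1 − fₕ)sₕ²/nₕ with Wₕ = Nₕ/N, N = 28161.
Tier 4: Wₕ = 0.55427719; term = 0.55427719²·(1 − 0.01377410)·278/215 = 0.39177503.
Tier 3: Wₕ = 0.44572281; term = 0.44572281²·(1 − 0.18992989)·91.4/2384 = 0.0061701009.
Sum = 0.39794513.
SE = √(0.39794513) = 0.6308.

0.6308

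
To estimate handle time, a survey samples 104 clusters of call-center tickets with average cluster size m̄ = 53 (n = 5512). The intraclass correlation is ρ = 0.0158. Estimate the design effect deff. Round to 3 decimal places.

deff = 1 + (53 − 1)·0.0158 = 1 + 0.8216 = 1.8216.

1.822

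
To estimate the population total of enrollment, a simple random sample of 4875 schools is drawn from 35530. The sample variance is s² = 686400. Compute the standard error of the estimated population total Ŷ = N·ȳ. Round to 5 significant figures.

Var(Ŷ) = N²·Var(ȳ) = N²·(1 − n/N)·s²/n.
f = 4875/35530 = 0.13720799; Var(ȳ) = 0.86279201·686400/4875 = 121.48111.
Var(Ŷ) = 35530² · 121.48111 = 1.5335543 × 10^11.
SE(Ŷ) = √(1.5335543 × 10^11) = 391610.

391610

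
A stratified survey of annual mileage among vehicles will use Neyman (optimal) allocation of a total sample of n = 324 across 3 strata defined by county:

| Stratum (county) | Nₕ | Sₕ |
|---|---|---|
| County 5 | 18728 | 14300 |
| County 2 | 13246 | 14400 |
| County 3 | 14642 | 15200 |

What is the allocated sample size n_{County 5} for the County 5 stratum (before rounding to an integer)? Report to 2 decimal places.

Neyman allocation: nₕ = n·NₕSₕ / Σⱼ NⱼSⱼ.
Σ NⱼSⱼ = 18728·14300 + 13246·14400 + 14642·15200 = 6.811112 × 10^8.
n_{County 5} = 324·18728·14300 / (6.811112 × 10^8) = 127.40.

127.40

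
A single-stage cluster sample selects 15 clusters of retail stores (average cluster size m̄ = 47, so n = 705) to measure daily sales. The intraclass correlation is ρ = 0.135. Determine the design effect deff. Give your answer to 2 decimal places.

deff = 1 + (47 − 1)·0.135 = 1 + 6.21 = 7.21.

7.21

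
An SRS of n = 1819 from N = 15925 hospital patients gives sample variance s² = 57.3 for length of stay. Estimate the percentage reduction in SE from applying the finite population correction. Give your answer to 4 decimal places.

f = n/N = 1819/15925 = 0.11422292.
SE_no-fpc = √(s²/n) = 0.17748472; SE_fpc = √((1−f)s²/n) = 0.16704104.
Ratio = √(1−f) = 0.94115731. Reduction = 100·(1 − 0.94115731) = 5.8843%.

5.8843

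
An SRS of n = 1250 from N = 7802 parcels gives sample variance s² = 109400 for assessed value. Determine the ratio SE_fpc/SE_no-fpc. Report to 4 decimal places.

f = n/N = 1250/7802 = 0.16021533.
SE_no-fpc = √(s²/n) = 9.3552125; SE_fpc = √((1−f)s²/n) = 8.5730948.
Ratio = √(1−f) = 0.91639766.

0.9164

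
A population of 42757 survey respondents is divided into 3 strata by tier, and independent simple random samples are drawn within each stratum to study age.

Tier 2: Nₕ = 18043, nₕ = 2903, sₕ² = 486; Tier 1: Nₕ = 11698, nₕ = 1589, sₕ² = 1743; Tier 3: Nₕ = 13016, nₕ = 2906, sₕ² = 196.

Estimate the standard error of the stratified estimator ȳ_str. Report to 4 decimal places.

Var(ȳ_str) = Σₕ Wₕ²(1 − fₕ)sₕ²/nₕ with Wₕ = Nₕ/N, N = 42757.
Tier 2: Wₕ = 0.42198938; term = 0.42198938²·(1 − 0.16089342)·486/2903 = 0.025015513.
Tier 1: Wₕ = 0.27359263; term = 0.27359263²·(1 − 0.13583519)·1743/1589 = 0.070954322.
Tier 3: Wₕ = 0.30441799; term = 0.30441799²·(1 − 0.22326368)·196/2906 = 0.0048548376.
Sum = 0.10082467.
SE = √(0.10082467) = 0.3175.

0.3175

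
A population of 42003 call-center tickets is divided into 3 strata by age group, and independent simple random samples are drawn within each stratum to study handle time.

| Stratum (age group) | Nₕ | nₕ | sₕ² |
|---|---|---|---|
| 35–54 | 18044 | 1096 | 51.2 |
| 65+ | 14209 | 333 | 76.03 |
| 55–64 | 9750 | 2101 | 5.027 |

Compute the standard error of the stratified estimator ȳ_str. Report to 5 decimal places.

0.18361

Var(ȳ_str) = Σₕ Wₕ²(1 − fₕ)sₕ²/nₕ with Wₕ = Nₕ/N, N = 42003.
35–54: Wₕ = 0.42958836; term = 0.42958836²·(1 − 0.06074041)·51.2/1096 = 0.0080974833.
65+: Wₕ = 0.33828536; term = 0.33828536²·(1 − 0.02343585)·76.03/333 = 0.025515727.
55–64: Wₕ = 0.23212628; term = 0.23212628²·(1 − 0.21548718)·5.027/2101 = 1.0114199 × 10^-4.
Sum = 0.033714352.
SE = √(0.033714352) = 0.18361.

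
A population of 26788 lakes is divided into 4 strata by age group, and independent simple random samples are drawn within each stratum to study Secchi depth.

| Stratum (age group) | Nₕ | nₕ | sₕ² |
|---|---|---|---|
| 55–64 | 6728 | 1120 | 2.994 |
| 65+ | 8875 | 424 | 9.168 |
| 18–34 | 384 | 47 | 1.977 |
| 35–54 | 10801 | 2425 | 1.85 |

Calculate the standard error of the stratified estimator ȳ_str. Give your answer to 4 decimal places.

0.0500

Var(ȳ_str) = Σₕ Wₕ²(1 − fₕ)sₕ²/nₕ with Wₕ = Nₕ/N, N = 26788.
55–64: Wₕ = 0.25115723; term = 0.25115723²·(1 − 0.16646849)·2.994/1120 = 1.4055529 × 10^-4.
65+: Wₕ = 0.33130506; term = 0.33130506²·(1 − 0.04777465)·9.168/424 = 0.0022599802.
18–34: Wₕ = 0.01433478; term = 0.01433478²·(1 − 0.12239583)·1.977/47 = 7.5855898 × 10^-6.
35–54: Wₕ = 0.40320293; term = 0.40320293²·(1 − 0.22451625)·1.85/2425 = 9.6178952 × 10^-5.
Sum = 0.0025043.
SE = √(0.0025043) = 0.0500.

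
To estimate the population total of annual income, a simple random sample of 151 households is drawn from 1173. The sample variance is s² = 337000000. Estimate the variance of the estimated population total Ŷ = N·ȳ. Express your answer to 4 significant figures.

2.675 × 10^12

Var(Ŷ) = N²·Var(ȳ) = N²·(1 − n/N)·s²/n.
f = 151/1173 = 0.12872975; Var(ȳ) = 0.87127025·337000000/151 = 1.9444906 × 10^6.
Var(Ŷ) = 1173² · (1.9444906 × 10^6) = 2.675481 × 10^12.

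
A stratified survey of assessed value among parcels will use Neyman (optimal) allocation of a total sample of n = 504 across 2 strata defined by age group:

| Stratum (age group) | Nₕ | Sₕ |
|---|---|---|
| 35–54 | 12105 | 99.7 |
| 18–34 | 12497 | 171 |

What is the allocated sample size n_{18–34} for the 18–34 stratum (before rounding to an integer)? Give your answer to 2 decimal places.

Neyman allocation: nₕ = n·NₕSₕ / Σⱼ NⱼSⱼ.
Σ NⱼSⱼ = 12105·99.7 + 12497·171 = 3.3438555 × 10^6.
n_{18–34} = 504·12497·171 / (3.3438555 × 10^6) = 322.10.

322.10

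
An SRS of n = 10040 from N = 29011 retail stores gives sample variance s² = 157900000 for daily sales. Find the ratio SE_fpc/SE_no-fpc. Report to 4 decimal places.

f = n/N = 10040/29011 = 0.34607563.
SE_no-fpc = √(s²/n) = 125.4077; SE_fpc = √((1−f)s²/n) = 101.41168.
Ratio = √(1−f) = 0.80865591.

0.8087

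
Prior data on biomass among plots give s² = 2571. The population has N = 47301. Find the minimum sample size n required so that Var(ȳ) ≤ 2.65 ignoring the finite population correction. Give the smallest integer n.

Without fpc, n₀ = s²/D = 2571/2.65 = 970.1887.
Rounding up, n = 971.

971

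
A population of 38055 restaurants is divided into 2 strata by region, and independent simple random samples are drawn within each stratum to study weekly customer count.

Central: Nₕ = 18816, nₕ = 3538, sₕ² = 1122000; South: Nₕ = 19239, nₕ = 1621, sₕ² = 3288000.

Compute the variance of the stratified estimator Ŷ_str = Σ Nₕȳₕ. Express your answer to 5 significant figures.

7.7869 × 10^11

Var(Ŷ_str) = Σₕ Nₕ²(1 − fₕ)sₕ²/nₕ.
Central: 18816²·(1 − 3538/18816)·1122000/3538 = 9.1165147 × 10^10.
South: 19239²·(1 − 1621/19239)·3288000/1621 = 6.8752405 × 10^11.
Sum = 7.786892 × 10^11.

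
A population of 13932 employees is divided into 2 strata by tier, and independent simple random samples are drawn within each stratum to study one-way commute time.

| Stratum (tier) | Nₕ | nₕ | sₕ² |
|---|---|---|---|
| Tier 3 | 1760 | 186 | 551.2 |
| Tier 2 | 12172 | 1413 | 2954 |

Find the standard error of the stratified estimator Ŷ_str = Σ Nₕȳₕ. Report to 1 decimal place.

16792.5

Var(Ŷ_str) = Σₕ Nₕ²(1 − fₕ)sₕ²/nₕ.
Tier 3: 1760²·(1 − 186/1760)·551.2/186 = 8.2094424 × 10^6.
Tier 2: 12172²·(1 − 1413/12172)·2954/1413 = 2.7378029 × 10^8.
Sum = 2.8198973 × 10^8.
SE = √(2.8198973 × 10^8) = 16792.5.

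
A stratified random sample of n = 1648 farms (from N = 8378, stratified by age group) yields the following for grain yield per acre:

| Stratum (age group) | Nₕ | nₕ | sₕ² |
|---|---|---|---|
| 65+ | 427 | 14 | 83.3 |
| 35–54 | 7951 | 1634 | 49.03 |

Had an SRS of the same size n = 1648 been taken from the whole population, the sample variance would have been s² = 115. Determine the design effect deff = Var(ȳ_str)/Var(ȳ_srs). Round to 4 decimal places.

0.6497

Var(ȳ_str) = Σ Wₕ²(1−fₕ)sₕ²/nₕ with Wₕ = Nₕ/8378:
  65+: (427/8378)²·(1−14/427)·83.3/14 = 0.01494907
  35–54: (7951/8378)²·(1−1634/7951)·49.03/1634 = 0.021471469
  → Var(ȳ_str) = 0.036420539.
Var(ȳ_srs) = (1 − 1648/8378)·115/1648 = 0.056055127.
deff = 0.036420539 / 0.056055127 = 0.6497.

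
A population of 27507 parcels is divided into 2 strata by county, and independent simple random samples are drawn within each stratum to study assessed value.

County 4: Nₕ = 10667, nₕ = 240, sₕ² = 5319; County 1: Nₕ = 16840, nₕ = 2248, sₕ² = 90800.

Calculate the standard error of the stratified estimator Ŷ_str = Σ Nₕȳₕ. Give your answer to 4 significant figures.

111300

Var(Ŷ_str) = Σₕ Nₕ²(1 − fₕ)sₕ²/nₕ.
County 4: 10667²·(1 − 240/10667)·5319/240 = 2.4650198 × 10^9.
County 1: 16840²·(1 − 2248/16840)·90800/2248 = 9.9253642 × 10^9.
Sum = 1.2390384 × 10^10.
SE = √(1.2390384 × 10^10) = 111300.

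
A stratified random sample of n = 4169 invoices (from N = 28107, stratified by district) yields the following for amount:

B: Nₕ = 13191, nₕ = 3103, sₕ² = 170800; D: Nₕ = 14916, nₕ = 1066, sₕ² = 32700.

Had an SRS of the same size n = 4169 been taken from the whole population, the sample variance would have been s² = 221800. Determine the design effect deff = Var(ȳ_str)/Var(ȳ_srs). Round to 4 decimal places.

0.3817

Var(ȳ_str) = Σ Wₕ²(1−fₕ)sₕ²/nₕ with Wₕ = Nₕ/28107:
  B: (13191/28107)²·(1−3103/13191)·170800/3103 = 9.2717112
  D: (14916/28107)²·(1−1066/14916)·32700/1066 = 8.02165
  → Var(ȳ_str) = 17.293361.
Var(ȳ_srs) = (1 − 4169/28107)·221800/4169 = 45.310934.
deff = 17.293361 / 45.310934 = 0.3817.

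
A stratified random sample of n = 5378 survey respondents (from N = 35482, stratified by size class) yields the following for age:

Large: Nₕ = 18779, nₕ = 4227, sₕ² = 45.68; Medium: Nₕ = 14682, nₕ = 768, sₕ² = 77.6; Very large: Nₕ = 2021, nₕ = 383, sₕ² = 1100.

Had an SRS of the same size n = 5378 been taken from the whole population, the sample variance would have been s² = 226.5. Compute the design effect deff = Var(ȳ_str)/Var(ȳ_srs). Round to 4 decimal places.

Var(ȳ_str) = Σ Wₕ²(1−fₕ)sₕ²/nₕ with Wₕ = Nₕ/35482:
  Large: (18779/35482)²·(1−4227/18779)·45.68/4227 = 0.0023457019
  Medium: (14682/35482)²·(1−768/14682)·77.6/768 = 0.016395382
  Very large: (2021/35482)²·(1−383/2021)·1100/383 = 0.0075519297
  → Var(ȳ_str) = 0.026293014.
Var(ȳ_srs) = (1 − 5378/35482)·226.5/5378 = 0.03573251.
deff = 0.026293014 / 0.03573251 = 0.7358.

0.7358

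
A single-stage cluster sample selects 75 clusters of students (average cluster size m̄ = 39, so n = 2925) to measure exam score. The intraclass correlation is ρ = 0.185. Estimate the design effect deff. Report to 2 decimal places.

deff = 1 + (39 − 1)·0.185 = 1 + 7.03 = 8.03.

8.03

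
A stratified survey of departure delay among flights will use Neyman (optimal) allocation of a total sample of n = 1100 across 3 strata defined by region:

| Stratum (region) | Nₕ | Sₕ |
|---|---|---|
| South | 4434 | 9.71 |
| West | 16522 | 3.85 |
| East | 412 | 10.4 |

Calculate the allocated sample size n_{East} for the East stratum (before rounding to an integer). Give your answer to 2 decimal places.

42.48

Neyman allocation: nₕ = n·NₕSₕ / Σⱼ NⱼSⱼ.
Σ NⱼSⱼ = 4434·9.71 + 16522·3.85 + 412·10.4 = 110948.64.
n_{East} = 1100·412·10.4 / 110948.64 = 42.48.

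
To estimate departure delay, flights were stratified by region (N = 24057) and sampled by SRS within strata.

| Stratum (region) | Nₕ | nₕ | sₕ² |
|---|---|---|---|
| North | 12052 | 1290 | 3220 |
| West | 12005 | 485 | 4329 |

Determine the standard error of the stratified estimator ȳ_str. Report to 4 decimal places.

Var(ȳ_str) = Σₕ Wₕ²(1 − fₕ)sₕ²/nₕ with Wₕ = Nₕ/N, N = 24057.
North: Wₕ = 0.50097685; term = 0.50097685²·(1 − 0.10703618)·3220/1290 = 0.55941658.
West: Wₕ = 0.49902315; term = 0.49902315²·(1 − 0.04039983)·4329/485 = 2.1329347.
Sum = 2.6923513.
SE = √(2.6923513) = 1.6408.

1.6408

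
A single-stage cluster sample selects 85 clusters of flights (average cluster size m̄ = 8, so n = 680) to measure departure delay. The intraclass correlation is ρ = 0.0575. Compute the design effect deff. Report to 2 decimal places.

1.40

deff = 1 + (8 − 1)·0.0575 = 1 + 0.4025 = 1.4025.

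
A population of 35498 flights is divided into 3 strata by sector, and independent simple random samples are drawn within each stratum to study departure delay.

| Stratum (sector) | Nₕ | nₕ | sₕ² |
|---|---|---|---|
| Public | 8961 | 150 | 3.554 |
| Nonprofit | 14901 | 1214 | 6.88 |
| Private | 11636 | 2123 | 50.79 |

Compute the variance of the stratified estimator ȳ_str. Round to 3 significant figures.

0.00450

Var(ȳ_str) = Σₕ Wₕ²(1 − fₕ)sₕ²/nₕ with Wₕ = Nₕ/N, N = 35498.
Public: Wₕ = 0.25243676; term = 0.25243676²·(1 − 0.01673920)·3.554/150 = 0.0014845679.
Nonprofit: Wₕ = 0.41977013; term = 0.41977013²·(1 − 0.08147104)·6.88/1214 = 9.1724566 × 10^-4.
Private: Wₕ = 0.32779312; term = 0.32779312²·(1 − 0.18245101)·50.79/2123 = 0.0021015593.
Sum = 0.0045033729.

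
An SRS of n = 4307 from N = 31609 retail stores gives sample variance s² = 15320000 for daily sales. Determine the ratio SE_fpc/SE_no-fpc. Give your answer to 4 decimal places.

f = n/N = 4307/31609 = 0.13625866.
SE_no-fpc = √(s²/n) = 59.640592; SE_fpc = √((1−f)s²/n) = 55.428586.
Ratio = √(1−f) = 0.92937686.

0.9294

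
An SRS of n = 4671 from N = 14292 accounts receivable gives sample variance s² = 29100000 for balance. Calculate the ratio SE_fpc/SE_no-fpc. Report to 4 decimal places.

0.8205

f = n/N = 4671/14292 = 0.32682620.
SE_no-fpc = √(s²/n) = 78.929902; SE_fpc = √((1−f)s²/n) = 64.75975.
Ratio = √(1−f) = 0.82047170.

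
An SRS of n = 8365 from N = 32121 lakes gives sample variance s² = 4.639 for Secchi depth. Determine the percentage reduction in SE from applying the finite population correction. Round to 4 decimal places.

14.0013

f = n/N = 8365/32121 = 0.26042153.
SE_no-fpc = √(s²/n) = 0.023549366; SE_fpc = √((1−f)s²/n) = 0.02025216.
Ratio = √(1−f) = 0.85998748. Reduction = 100·(1 − 0.85998748) = 14.0013%.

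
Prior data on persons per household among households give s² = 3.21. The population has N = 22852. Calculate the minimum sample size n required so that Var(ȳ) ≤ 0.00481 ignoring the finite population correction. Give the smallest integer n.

668

Without fpc, n₀ = s²/D = 3.21/0.00481 = 667.3597.
Rounding up, n = 668.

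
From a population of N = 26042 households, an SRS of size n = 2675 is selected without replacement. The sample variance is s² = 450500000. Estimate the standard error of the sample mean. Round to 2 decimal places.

388.73

Under SRS without replacement, Var(ȳ) = (1 − f)·s²/n with f = n/N = 2675/26042 = 0.10271869.
Var(ȳ) = (1 − 0.10271869)·450500000/2675 = 0.89728131·168411.21 = 151112.24.
SE(ȳ) = √(151112.24) = 388.73.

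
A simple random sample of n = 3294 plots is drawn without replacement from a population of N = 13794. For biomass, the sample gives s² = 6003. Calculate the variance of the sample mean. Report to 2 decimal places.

1.39

Under SRS without replacement, Var(ȳ) = (1 − f)·s²/n with f = n/N = 3294/13794 = 0.23879948.
Var(ȳ) = (1 − 0.23879948)·6003/3294 = 0.76120052·1.8224044 = 1.3872152.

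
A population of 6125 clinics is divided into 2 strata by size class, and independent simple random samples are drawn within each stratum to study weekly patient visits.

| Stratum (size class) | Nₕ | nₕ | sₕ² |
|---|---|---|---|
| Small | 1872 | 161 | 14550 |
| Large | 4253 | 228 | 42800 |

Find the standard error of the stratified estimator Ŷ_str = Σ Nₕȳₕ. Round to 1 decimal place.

59185.3

Var(Ŷ_str) = Σₕ Nₕ²(1 − fₕ)sₕ²/nₕ.
Small: 1872²·(1 − 161/1872)·14550/161 = 2.8946294 × 10^8.
Large: 4253²·(1 − 228/4253)·42800/228 = 3.21344 × 10^9.
Sum = 3.5029029 × 10^9.
SE = √(3.5029029 × 10^9) = 59185.3.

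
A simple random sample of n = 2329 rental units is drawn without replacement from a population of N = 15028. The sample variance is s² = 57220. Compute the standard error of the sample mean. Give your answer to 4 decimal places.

4.5564

Under SRS without replacement, Var(ȳ) = (1 − f)·s²/n with f = n/N = 2329/15028 = 0.15497738.
Var(ȳ) = (1 − 0.15497738)·57220/2329 = 0.84502262·24.568484 = 20.760925.
SE(ȳ) = √(20.760925) = 4.5564.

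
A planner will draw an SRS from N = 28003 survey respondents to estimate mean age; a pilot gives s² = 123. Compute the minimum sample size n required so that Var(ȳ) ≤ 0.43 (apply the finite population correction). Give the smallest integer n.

Without fpc, n₀ = s²/D = 123/0.43 = 286.0465.
With fpc, (1 − n/N)·s²/n ≤ D requires n ≥ n₀/(1 + n₀/N) = 286.0465/(1 + 286.0465/28003) = 283.1541.
Rounding up, n = 284.

284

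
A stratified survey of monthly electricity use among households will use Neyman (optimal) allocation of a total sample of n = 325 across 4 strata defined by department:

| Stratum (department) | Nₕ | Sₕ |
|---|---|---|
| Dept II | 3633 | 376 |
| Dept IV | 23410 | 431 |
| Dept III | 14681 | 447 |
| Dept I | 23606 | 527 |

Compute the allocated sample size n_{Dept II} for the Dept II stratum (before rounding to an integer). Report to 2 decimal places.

14.58

Neyman allocation: nₕ = n·NₕSₕ / Σⱼ NⱼSⱼ.
Σ NⱼSⱼ = 3633·376 + 23410·431 + 14681·447 + 23606·527 = 3.0458487 × 10^7.
n_{Dept II} = 325·3633·376 / (3.0458487 × 10^7) = 14.58.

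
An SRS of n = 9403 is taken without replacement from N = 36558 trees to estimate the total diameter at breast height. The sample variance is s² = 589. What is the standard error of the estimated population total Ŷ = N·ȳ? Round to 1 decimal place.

7885.7

Var(Ŷ) = N²·Var(ȳ) = N²·(1 − n/N)·s²/n.
f = 9403/36558 = 0.25720772; Var(ȳ) = 0.74279228·589/9403 = 0.046528198.
Var(Ŷ) = 36558² · 0.046528198 = 6.2184349 × 10^7.
SE(Ŷ) = √(6.2184349 × 10^7) = 7885.7.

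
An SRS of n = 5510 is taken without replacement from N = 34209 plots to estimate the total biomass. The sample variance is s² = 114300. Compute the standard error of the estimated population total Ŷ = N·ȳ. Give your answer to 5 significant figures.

Var(Ŷ) = N²·Var(ȳ) = N²·(1 − n/N)·s²/n.
f = 5510/34209 = 0.16106872; Var(ȳ) = 0.83893128·114300/5510 = 17.402876.
Var(Ŷ) = 34209² · 17.402876 = 2.0365815 × 10^10.
SE(Ŷ) = √(2.0365815 × 10^10) = 142710.

142710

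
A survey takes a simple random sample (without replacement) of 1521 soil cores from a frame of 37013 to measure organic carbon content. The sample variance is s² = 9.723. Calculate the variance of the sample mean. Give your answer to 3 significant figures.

Under SRS without replacement, Var(ȳ) = (1 − f)·s²/n with f = n/N = 1521/37013 = 0.04109367.
Var(ȳ) = (1 − 0.04109367)·9.723/1521 = 0.95890633·0.0063925049 = 0.0061298134.

0.00613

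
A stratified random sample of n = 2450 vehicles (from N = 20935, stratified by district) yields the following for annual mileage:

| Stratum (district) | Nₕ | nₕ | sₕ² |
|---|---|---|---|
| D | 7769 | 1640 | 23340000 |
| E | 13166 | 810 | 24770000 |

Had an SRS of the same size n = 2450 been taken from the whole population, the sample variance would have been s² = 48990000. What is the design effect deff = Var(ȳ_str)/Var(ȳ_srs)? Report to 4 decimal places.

Var(ȳ_str) = Σ Wₕ²(1−fₕ)sₕ²/nₕ with Wₕ = Nₕ/20935:
  D: (7769/20935)²·(1−1640/7769)·23340000/1640 = 1546.2005
  E: (13166/20935)²·(1−810/13166)·24770000/810 = 11350.809
  → Var(ȳ_str) = 12897.01.
Var(ȳ_srs) = (1 − 2450/20935)·48990000/2450 = 17655.818.
deff = 12897.01 / 17655.818 = 0.7305.

0.7305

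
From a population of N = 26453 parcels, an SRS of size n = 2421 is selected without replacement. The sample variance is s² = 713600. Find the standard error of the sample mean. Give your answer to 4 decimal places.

16.3639

Under SRS without replacement, Var(ȳ) = (1 − f)·s²/n with f = n/N = 2421/26453 = 0.09152081.
Var(ȳ) = (1 − 0.09152081)·713600/2421 = 0.90847919·294.75423 = 267.77809.
SE(ȳ) = √(267.77809) = 16.3639.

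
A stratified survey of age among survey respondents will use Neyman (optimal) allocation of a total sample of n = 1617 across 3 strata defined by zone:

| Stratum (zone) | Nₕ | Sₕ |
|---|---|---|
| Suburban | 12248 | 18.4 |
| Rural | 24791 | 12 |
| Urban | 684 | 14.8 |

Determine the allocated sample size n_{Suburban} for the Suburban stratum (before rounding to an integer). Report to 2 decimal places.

683.73

Neyman allocation: nₕ = n·NₕSₕ / Σⱼ NⱼSⱼ.
Σ NⱼSⱼ = 12248·18.4 + 24791·12 + 684·14.8 = 532978.4.
n_{Suburban} = 1617·12248·18.4 / 532978.4 = 683.73.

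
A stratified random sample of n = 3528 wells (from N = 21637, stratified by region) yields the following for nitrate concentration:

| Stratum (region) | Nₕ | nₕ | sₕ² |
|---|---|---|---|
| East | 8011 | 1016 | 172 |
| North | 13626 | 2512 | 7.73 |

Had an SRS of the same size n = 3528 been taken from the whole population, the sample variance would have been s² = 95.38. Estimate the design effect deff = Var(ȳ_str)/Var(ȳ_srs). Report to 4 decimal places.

0.9395

Var(ȳ_str) = Σ Wₕ²(1−fₕ)sₕ²/nₕ with Wₕ = Nₕ/21637:
  East: (8011/21637)²·(1−1016/8011)·172/1016 = 0.02026353
  North: (13626/21637)²·(1−2512/13626)·7.73/2512 = 9.9541584 × 10^-4
  → Var(ȳ_str) = 0.021258946.
Var(ȳ_srs) = (1 − 3528/21637)·95.38/3528 = 0.022626958.
deff = 0.021258946 / 0.022626958 = 0.9395.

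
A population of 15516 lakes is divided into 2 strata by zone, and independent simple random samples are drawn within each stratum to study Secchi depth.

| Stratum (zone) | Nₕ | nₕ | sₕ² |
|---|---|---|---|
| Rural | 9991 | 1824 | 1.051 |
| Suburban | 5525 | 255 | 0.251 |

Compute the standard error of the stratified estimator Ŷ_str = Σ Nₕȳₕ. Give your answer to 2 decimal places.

Var(Ŷ_str) = Σₕ Nₕ²(1 − fₕ)sₕ²/nₕ.
Rural: 9991²·(1 − 1824/9991)·1.051/1824 = 47016.403.
Suburban: 5525²·(1 − 255/5525)·0.251/255 = 28660.017.
Sum = 75676.42.
SE = √(75676.42) = 275.09.

275.09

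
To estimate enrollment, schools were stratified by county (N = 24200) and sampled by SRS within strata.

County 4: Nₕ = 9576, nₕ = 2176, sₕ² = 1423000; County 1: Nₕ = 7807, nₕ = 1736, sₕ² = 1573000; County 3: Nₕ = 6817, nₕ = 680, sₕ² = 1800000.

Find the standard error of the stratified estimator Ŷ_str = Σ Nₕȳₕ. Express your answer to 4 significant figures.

447200

Var(Ŷ_str) = Σₕ Nₕ²(1 − fₕ)sₕ²/nₕ.
County 4: 9576²·(1 − 2176/9576)·1423000/2176 = 4.6340623 × 10^10.
County 1: 7807²·(1 − 1736/7807)·1573000/1736 = 4.2946069 × 10^10.
County 3: 6817²·(1 − 680/6817)·1800000/680 = 1.1074216 × 10^11.
Sum = 2.0002885 × 10^11.
SE = √(2.0002885 × 10^11) = 447200.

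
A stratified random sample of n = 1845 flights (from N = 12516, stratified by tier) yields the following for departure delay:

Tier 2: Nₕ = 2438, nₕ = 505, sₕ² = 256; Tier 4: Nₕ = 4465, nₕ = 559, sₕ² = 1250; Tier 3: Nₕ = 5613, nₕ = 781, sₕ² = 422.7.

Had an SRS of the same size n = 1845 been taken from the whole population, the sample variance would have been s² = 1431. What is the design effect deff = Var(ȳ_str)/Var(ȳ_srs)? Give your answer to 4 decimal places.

Var(ȳ_str) = Σ Wₕ²(1−fₕ)sₕ²/nₕ with Wₕ = Nₕ/12516:
  Tier 2: (2438/12516)²·(1−505/2438)·256/505 = 0.015250463
  Tier 4: (4465/12516)²·(1−559/4465)·1250/559 = 0.24895497
  Tier 3: (5613/12516)²·(1−781/5613)·422.7/781 = 0.093707008
  → Var(ȳ_str) = 0.35791244.
Var(ȳ_srs) = (1 − 1845/12516)·1431/1845 = 0.6612761.
deff = 0.35791244 / 0.6612761 = 0.5412.

0.5412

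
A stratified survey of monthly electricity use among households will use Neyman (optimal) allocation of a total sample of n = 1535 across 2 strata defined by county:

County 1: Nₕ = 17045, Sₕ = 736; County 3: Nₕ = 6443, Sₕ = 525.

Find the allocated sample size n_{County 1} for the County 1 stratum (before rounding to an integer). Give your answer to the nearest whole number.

1209

Neyman allocation: nₕ = n·NₕSₕ / Σⱼ NⱼSⱼ.
Σ NⱼSⱼ = 17045·736 + 6443·525 = 1.5927695 × 10^7.
n_{County 1} = 1535·17045·736 / (1.5927695 × 10^7) = 1209.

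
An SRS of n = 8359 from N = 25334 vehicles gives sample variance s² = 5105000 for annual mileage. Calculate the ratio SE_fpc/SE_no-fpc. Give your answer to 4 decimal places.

f = n/N = 8359/25334 = 0.32995184.
SE_no-fpc = √(s²/n) = 24.712729; SE_fpc = √((1−f)s²/n) = 20.228968.
Ratio = √(1−f) = 0.81856469.

0.8186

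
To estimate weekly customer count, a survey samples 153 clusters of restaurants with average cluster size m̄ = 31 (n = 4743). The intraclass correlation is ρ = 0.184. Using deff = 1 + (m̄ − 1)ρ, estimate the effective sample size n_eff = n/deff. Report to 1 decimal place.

727.5

deff = 1 + (31 − 1)·0.184 = 1 + 5.52 = 6.52.
n_eff = 4743 / 6.52 = 727.5.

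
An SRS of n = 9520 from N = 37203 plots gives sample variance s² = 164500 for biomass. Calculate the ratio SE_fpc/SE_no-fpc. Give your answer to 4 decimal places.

0.8626

f = n/N = 9520/37203 = 0.25589334.
SE_no-fpc = √(s²/n) = 4.1568512; SE_fpc = √((1−f)s²/n) = 3.5857671.
Ratio = √(1−f) = 0.86261617.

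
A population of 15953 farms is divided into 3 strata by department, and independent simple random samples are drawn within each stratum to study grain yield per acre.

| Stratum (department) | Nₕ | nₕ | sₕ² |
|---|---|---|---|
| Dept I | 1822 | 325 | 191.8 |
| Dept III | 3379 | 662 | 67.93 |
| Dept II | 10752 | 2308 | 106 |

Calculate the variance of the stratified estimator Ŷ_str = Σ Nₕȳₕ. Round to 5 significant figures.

Var(Ŷ_str) = Σₕ Nₕ²(1 − fₕ)sₕ²/nₕ.
Dept I: 1822²·(1 − 325/1822)·191.8/325 = 1.6096647 × 10^6.
Dept III: 3379²·(1 − 662/3379)·67.93/662 = 942066.27.
Dept II: 10752²·(1 − 2308/10752)·106/2308 = 4.1697262 × 10^6.
Sum = 6.7214572 × 10^6.

6.7215 × 10^6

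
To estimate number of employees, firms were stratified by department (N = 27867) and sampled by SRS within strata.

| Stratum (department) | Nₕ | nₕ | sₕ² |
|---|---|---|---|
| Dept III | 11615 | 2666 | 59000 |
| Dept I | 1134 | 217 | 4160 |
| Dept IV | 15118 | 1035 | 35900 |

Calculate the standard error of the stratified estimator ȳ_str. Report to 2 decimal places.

Var(ȳ_str) = Σₕ Wₕ²(1 − fₕ)sₕ²/nₕ with Wₕ = Nₕ/N, N = 27867.
Dept III: Wₕ = 0.41680123; term = 0.41680123²·(1 − 0.22953078)·59000/2666 = 2.9621371.
Dept I: Wₕ = 0.04069329; term = 0.04069329²·(1 − 0.19135802)·4160/217 = 0.025670572.
Dept IV: Wₕ = 0.54250547; term = 0.54250547²·(1 − 0.06846144)·35900/1035 = 9.5096205.
Sum = 12.497428.
SE = √(12.497428) = 3.54.

3.54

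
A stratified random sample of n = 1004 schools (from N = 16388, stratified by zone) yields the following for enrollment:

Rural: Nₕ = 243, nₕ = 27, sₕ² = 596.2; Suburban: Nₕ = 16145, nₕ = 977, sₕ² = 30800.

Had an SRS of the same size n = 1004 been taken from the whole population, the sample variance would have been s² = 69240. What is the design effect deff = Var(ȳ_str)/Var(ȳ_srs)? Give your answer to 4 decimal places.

Var(ȳ_str) = Σ Wₕ²(1−fₕ)sₕ²/nₕ with Wₕ = Nₕ/16388:
  Rural: (243/16388)²·(1−27/243)·596.2/27 = 0.0043155517
  Suburban: (16145/16388)²·(1−977/16145)·30800/977 = 28.745549
  → Var(ȳ_str) = 28.749865.
Var(ȳ_srs) = (1 − 1004/16388)·69240/1004 = 64.739101.
deff = 28.749865 / 64.739101 = 0.4441.

0.4441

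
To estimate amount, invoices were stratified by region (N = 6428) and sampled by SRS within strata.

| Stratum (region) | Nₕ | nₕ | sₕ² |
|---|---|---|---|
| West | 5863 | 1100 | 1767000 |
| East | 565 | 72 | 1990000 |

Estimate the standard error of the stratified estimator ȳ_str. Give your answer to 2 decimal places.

Var(ȳ_str) = Σₕ Wₕ²(1 − fₕ)sₕ²/nₕ with Wₕ = Nₕ/N, N = 6428.
West: Wₕ = 0.91210330; term = 0.91210330²·(1 − 0.18761726)·1767000/1100 = 1085.6569.
East: Wₕ = 0.08789670; term = 0.08789670²·(1 − 0.12743363)·1990000/72 = 186.32203.
Sum = 1271.9789.
SE = √(1271.9789) = 35.66.

35.66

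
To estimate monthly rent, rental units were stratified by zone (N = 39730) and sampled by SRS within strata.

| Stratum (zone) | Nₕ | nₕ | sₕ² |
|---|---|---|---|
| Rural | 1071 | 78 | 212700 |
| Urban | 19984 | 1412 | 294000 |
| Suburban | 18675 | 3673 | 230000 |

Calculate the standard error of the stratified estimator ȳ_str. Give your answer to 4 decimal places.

7.8682

Var(ȳ_str) = Σₕ Wₕ²(1 − fₕ)sₕ²/nₕ with Wₕ = Nₕ/N, N = 39730.
Rural: Wₕ = 0.02695696; term = 0.02695696²·(1 − 0.07282913)·212700/78 = 1.8372763.
Urban: Wₕ = 0.50299522; term = 0.50299522²·(1 − 0.07065653)·294000/1412 = 48.957203.
Suburban: Wₕ = 0.47004782; term = 0.47004782²·(1 − 0.19668005)·230000/3673 = 11.114234.
Sum = 61.908713.
SE = √(61.908713) = 7.8682.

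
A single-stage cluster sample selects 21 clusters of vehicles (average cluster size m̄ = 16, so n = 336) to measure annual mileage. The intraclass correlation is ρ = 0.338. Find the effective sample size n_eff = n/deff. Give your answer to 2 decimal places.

deff = 1 + (16 − 1)·0.338 = 1 + 5.07 = 6.07.
n_eff = 336 / 6.07 = 55.35.

55.35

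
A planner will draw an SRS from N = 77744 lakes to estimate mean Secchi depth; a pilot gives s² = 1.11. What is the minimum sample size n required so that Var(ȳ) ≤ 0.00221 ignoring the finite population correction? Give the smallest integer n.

503

Without fpc, n₀ = s²/D = 1.11/0.00221 = 502.2624.
Rounding up, n = 503.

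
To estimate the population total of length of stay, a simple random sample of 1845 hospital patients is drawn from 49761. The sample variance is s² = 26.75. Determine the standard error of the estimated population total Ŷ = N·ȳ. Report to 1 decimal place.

5879.6

Var(Ŷ) = N²·Var(ȳ) = N²·(1 − n/N)·s²/n.
f = 1845/49761 = 0.03707723; Var(ȳ) = 0.96292277·26.75/1845 = 0.013961075.
Var(Ŷ) = 49761² · 0.013961075 = 3.4569815 × 10^7.
SE(Ŷ) = √(3.4569815 × 10^7) = 5879.6.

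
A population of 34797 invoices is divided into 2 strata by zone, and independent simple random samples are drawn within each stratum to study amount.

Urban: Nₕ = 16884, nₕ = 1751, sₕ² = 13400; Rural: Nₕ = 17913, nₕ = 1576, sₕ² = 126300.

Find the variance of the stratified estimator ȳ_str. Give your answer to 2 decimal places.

Var(ȳ_str) = Σₕ Wₕ²(1 − fₕ)sₕ²/nₕ with Wₕ = Nₕ/N, N = 34797.
Urban: Wₕ = 0.48521424; term = 0.48521424²·(1 − 0.10370765)·13400/1751 = 1.614862.
Rural: Wₕ = 0.51478576; term = 0.51478576²·(1 − 0.08798080)·126300/1576 = 19.368865.
Sum = 20.983727.

20.98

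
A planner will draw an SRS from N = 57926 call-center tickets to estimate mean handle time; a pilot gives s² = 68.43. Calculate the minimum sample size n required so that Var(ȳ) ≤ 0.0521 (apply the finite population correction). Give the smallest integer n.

1285

Without fpc, n₀ = s²/D = 68.43/0.0521 = 1313.4357.
With fpc, (1 − n/N)·s²/n ≤ D requires n ≥ n₀/(1 + n₀/N) = 1313.4357/(1 + 1313.4357/57926) = 1284.3147.
Rounding up, n = 1285.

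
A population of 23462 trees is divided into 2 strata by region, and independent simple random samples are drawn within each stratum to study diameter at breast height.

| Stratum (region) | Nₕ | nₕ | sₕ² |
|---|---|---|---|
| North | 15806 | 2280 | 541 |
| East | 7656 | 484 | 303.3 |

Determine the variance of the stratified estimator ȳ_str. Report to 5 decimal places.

0.15466

Var(ȳ_str) = Σₕ Wₕ²(1 − fₕ)sₕ²/nₕ with Wₕ = Nₕ/N, N = 23462.
North: Wₕ = 0.67368511; term = 0.67368511²·(1 − 0.14424902)·541/2280 = 0.092156022.
East: Wₕ = 0.32631489; term = 0.32631489²·(1 − 0.06321839)·303.3/484 = 0.062508517.
Sum = 0.15466454.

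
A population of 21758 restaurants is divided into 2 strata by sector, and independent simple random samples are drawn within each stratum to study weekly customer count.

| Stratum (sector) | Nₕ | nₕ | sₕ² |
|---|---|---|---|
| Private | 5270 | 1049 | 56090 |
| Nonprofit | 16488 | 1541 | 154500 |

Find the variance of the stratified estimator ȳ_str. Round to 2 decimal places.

Var(ȳ_str) = Σₕ Wₕ²(1 − fₕ)sₕ²/nₕ with Wₕ = Nₕ/N, N = 21758.
Private: Wₕ = 0.24220976; term = 0.24220976²·(1 − 0.19905123)·56090/1049 = 2.5124532.
Nonprofit: Wₕ = 0.75779024; term = 0.75779024²·(1 − 0.09346191)·154500/1541 = 52.192718.
Sum = 54.705171.

54.71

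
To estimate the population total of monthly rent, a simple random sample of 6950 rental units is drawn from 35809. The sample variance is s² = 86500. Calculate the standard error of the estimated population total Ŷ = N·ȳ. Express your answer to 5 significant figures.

113410

Var(Ŷ) = N²·Var(ȳ) = N²·(1 − n/N)·s²/n.
f = 6950/35809 = 0.19408529; Var(ȳ) = 0.80591471·86500/6950 = 10.030449.
Var(Ŷ) = 35809² · 10.030449 = 1.2861889 × 10^10.
SE(Ŷ) = √(1.2861889 × 10^10) = 113410.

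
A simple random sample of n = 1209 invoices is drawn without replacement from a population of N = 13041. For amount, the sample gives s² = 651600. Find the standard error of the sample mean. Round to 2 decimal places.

Under SRS without replacement, Var(ȳ) = (1 − f)·s²/n with f = n/N = 1209/13041 = 0.09270761.
Var(ȳ) = (1 − 0.09270761)·651600/1209 = 0.90729239·538.95782 = 488.99232.
SE(ȳ) = √(488.99232) = 22.11.

22.11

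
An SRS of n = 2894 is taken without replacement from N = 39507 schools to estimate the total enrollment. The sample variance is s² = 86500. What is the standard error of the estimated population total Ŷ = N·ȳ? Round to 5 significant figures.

Var(Ŷ) = N²·Var(ȳ) = N²·(1 − n/N)·s²/n.
f = 2894/39507 = 0.07325284; Var(ȳ) = 0.92674716·86500/2894 = 27.699941.
Var(Ŷ) = 39507² · 27.699941 = 4.3234152 × 10^10.
SE(Ŷ) = √(4.3234152 × 10^10) = 207930.

207930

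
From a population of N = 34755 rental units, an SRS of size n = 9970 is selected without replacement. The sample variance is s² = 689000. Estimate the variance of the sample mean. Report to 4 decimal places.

49.2828

Under SRS without replacement, Var(ȳ) = (1 − f)·s²/n with f = n/N = 9970/34755 = 0.28686520.
Var(ȳ) = (1 − 0.28686520)·689000/9970 = 0.71313480·69.107322 = 49.282836.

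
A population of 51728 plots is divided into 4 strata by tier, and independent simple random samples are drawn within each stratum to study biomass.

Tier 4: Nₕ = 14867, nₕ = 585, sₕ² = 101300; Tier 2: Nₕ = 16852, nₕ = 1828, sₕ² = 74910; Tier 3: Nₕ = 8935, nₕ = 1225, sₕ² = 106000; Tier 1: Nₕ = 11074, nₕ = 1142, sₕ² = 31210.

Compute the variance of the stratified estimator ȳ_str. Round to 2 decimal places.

Var(ȳ_str) = Σₕ Wₕ²(1 − fₕ)sₕ²/nₕ with Wₕ = Nₕ/N, N = 51728.
Tier 4: Wₕ = 0.28740721; term = 0.28740721²·(1 − 0.03934889)·101300/585 = 13.740881.
Tier 2: Wₕ = 0.32578101; term = 0.32578101²·(1 − 0.10847377)·74910/1828 = 3.8774772.
Tier 3: Wₕ = 0.17273044; term = 0.17273044²·(1 − 0.13710129)·106000/1225 = 2.2277545.
Tier 1: Wₕ = 0.21408135; term = 0.21408135²·(1 − 0.10312444)·31210/1142 = 1.1233563.
Sum = 20.969469.

20.97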